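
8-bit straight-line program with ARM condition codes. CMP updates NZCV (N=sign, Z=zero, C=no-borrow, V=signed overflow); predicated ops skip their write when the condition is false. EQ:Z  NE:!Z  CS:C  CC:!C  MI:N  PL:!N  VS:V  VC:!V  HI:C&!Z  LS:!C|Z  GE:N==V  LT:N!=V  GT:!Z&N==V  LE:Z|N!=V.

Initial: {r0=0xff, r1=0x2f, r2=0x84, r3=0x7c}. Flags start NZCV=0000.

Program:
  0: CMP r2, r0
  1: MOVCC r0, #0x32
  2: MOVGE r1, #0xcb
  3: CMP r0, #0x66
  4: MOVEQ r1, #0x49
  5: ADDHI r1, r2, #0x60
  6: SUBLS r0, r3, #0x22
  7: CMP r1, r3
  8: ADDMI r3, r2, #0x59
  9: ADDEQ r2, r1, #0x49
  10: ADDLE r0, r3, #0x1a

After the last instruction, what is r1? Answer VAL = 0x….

VAL = 0x2f

[0] flags=1000 → (cmp)
[1] flags=1000 CC?T → r0=0x32
[2] flags=1000 GE?F → skip
[3] flags=1000 → (cmp)
[4] flags=1000 EQ?F → skip
[5] flags=1000 HI?F → skip
[6] flags=1000 LS?T → r0=0x5a
[7] flags=1000 → (cmp)
[8] flags=1000 MI?T → r3=0xdd
[9] flags=1000 EQ?F → skip
[10] flags=1000 LE?T → r0=0xf7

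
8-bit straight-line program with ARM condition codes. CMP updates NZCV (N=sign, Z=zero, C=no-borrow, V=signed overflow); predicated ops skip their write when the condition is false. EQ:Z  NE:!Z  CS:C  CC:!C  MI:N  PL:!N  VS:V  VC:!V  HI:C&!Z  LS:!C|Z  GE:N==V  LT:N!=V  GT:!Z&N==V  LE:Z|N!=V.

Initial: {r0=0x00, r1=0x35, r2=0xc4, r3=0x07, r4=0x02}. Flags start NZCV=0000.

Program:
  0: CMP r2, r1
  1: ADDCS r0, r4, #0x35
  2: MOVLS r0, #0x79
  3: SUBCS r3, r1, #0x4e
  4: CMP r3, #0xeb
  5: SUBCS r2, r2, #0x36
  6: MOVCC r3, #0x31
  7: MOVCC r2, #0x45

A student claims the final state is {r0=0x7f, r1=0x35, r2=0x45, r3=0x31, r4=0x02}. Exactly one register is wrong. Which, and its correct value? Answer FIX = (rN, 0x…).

[0] flags=1010 → (cmp)
[1] flags=1010 CS?T → r0=0x37
[2] flags=1010 LS?F → skip
[3] flags=1010 CS?T → r3=0xe7
[4] flags=1000 → (cmp)
[5] flags=1000 CS?F → skip
[6] flags=1000 CC?T → r3=0x31
[7] flags=1000 CC?T → r2=0x45

FIX = (r0, 0x37)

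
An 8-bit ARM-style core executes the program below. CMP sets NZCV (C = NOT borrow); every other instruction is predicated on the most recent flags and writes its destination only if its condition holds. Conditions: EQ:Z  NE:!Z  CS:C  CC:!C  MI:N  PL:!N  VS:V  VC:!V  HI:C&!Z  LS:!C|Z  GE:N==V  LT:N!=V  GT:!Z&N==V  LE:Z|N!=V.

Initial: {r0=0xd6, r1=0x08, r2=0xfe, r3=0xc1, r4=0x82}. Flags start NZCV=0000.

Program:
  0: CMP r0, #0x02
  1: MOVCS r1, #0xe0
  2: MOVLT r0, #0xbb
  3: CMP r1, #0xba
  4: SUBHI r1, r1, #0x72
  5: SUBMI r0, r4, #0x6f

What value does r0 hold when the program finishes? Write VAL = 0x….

0: ✓ CMP  NZCV=1010
1: ✓ MOVCS  r1←0xe0
2: ✓ MOVLT  r0←0xbb
3: ✓ CMP  NZCV=0010
4: ✓ SUBHI  r1←0x6e
5: · SUBMI

VAL = 0xbb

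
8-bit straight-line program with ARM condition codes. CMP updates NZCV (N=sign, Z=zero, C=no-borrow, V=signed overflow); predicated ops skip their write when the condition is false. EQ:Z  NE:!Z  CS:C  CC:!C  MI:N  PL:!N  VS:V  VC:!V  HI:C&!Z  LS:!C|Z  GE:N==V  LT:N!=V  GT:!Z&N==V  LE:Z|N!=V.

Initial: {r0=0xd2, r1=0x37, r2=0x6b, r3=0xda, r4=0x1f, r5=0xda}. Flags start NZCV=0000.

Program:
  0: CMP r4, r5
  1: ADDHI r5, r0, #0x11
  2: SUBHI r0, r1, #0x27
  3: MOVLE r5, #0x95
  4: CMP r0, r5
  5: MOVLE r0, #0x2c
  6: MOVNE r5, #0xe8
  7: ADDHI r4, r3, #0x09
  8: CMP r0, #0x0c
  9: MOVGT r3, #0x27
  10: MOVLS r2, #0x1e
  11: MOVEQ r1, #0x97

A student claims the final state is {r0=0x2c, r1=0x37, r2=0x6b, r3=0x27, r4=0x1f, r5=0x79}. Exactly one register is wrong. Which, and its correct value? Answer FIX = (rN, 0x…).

FIX = (r5, 0xe8)

[0] flags=0000 → (cmp)
[1] flags=0000 HI?F → skip
[2] flags=0000 HI?F → skip
[3] flags=0000 LE?F → skip
[4] flags=1000 → (cmp)
[5] flags=1000 LE?T → r0=0x2c
[6] flags=1000 NE?T → r5=0xe8
[7] flags=1000 HI?F → skip
[8] flags=0010 → (cmp)
[9] flags=0010 GT?T → r3=0x27
[10] flags=0010 LS?F → skip
[11] flags=0010 EQ?F → skip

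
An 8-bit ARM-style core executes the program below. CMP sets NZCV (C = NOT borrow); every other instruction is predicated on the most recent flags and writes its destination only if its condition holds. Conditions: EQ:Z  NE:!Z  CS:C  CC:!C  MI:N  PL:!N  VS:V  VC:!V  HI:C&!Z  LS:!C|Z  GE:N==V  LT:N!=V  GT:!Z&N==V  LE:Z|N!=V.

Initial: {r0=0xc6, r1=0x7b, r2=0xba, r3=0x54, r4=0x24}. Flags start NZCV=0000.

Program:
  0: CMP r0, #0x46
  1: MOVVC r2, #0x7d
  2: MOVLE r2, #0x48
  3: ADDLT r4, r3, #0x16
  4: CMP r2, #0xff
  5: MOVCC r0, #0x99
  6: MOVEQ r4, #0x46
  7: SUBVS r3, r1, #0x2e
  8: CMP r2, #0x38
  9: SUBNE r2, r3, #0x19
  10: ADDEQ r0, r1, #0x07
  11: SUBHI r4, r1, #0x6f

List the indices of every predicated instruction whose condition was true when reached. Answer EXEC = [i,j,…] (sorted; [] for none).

0: ✓ CMP  NZCV=1010
1: ✓ MOVVC  r2←0x7d
2: ✓ MOVLE  r2←0x48
3: ✓ ADDLT  r4←0x6a
4: ✓ CMP  NZCV=0000
5: ✓ MOVCC  r0←0x99
6: · MOVEQ
7: · SUBVS
8: ✓ CMP  NZCV=0010
9: ✓ SUBNE  r2←0x3b
10: · ADDEQ
11: ✓ SUBHI  r4←0x0c

EXEC = [1,2,3,5,9,11]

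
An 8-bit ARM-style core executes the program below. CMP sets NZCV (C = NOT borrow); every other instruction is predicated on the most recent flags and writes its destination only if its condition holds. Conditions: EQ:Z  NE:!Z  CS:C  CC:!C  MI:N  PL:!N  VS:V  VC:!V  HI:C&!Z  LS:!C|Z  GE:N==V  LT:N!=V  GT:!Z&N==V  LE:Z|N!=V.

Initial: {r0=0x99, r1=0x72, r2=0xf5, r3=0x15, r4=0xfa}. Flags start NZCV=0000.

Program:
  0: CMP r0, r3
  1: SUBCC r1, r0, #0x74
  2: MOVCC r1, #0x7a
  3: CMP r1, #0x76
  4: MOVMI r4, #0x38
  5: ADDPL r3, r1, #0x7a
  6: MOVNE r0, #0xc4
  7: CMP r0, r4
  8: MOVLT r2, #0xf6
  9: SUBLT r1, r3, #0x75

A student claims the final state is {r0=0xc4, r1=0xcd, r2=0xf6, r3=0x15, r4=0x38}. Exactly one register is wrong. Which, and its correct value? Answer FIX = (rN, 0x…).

0: ✓ CMP  NZCV=1010
1: · SUBCC
2: · MOVCC
3: ✓ CMP  NZCV=1000
4: ✓ MOVMI  r4←0x38
5: · ADDPL
6: ✓ MOVNE  r0←0xc4
7: ✓ CMP  NZCV=1010
8: ✓ MOVLT  r2←0xf6
9: ✓ SUBLT  r1←0xa0

FIX = (r1, 0xa0)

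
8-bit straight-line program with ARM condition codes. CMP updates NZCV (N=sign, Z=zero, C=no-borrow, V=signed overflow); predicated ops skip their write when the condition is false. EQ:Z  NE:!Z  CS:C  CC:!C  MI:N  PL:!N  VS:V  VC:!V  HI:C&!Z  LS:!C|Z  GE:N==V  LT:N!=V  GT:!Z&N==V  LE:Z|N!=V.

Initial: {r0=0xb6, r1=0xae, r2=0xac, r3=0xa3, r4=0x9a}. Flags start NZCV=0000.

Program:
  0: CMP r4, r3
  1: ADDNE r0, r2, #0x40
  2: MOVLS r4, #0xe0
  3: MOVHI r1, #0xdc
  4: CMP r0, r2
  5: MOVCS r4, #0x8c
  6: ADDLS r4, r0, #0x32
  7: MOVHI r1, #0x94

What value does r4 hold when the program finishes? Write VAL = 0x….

0: ✓ CMP  NZCV=1000
1: ✓ ADDNE  r0←0xec
2: ✓ MOVLS  r4←0xe0
3: · MOVHI
4: ✓ CMP  NZCV=0010
5: ✓ MOVCS  r4←0x8c
6: · ADDLS
7: ✓ MOVHI  r1←0x94

VAL = 0x8c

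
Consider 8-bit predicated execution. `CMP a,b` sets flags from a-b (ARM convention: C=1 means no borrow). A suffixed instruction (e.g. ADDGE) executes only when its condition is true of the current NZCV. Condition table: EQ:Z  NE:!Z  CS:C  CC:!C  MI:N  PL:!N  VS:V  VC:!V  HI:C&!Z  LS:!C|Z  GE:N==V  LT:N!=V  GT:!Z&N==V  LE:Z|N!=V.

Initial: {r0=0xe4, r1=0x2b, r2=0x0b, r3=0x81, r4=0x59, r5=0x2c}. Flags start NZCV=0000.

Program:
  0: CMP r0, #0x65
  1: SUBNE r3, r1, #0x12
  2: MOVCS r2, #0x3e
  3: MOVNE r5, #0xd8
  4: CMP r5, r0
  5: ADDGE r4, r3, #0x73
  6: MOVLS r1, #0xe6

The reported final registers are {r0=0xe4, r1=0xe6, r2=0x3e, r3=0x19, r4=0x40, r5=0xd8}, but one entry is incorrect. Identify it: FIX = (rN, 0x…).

0: ✓ CMP  NZCV=0011
1: ✓ SUBNE  r3←0x19
2: ✓ MOVCS  r2←0x3e
3: ✓ MOVNE  r5←0xd8
4: ✓ CMP  NZCV=1000
5: · ADDGE
6: ✓ MOVLS  r1←0xe6

FIX = (r4, 0x59)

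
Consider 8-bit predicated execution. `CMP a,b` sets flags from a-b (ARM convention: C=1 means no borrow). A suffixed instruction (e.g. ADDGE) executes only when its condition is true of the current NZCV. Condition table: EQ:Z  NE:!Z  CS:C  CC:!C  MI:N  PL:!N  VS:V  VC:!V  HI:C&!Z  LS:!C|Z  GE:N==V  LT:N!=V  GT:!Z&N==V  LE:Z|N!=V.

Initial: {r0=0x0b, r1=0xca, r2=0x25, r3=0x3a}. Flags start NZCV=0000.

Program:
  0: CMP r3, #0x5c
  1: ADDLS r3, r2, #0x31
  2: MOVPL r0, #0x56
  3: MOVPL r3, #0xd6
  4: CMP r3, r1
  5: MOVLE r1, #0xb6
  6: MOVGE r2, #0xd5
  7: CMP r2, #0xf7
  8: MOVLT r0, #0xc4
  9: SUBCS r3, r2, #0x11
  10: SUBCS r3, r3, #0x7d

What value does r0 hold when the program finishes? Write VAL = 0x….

VAL = 0xc4

0: ✓ CMP  NZCV=1000
1: ✓ ADDLS  r3←0x56
2: · MOVPL
3: · MOVPL
4: ✓ CMP  NZCV=1001
5: · MOVLE
6: ✓ MOVGE  r2←0xd5
7: ✓ CMP  NZCV=1000
8: ✓ MOVLT  r0←0xc4
9: · SUBCS
10: · SUBCS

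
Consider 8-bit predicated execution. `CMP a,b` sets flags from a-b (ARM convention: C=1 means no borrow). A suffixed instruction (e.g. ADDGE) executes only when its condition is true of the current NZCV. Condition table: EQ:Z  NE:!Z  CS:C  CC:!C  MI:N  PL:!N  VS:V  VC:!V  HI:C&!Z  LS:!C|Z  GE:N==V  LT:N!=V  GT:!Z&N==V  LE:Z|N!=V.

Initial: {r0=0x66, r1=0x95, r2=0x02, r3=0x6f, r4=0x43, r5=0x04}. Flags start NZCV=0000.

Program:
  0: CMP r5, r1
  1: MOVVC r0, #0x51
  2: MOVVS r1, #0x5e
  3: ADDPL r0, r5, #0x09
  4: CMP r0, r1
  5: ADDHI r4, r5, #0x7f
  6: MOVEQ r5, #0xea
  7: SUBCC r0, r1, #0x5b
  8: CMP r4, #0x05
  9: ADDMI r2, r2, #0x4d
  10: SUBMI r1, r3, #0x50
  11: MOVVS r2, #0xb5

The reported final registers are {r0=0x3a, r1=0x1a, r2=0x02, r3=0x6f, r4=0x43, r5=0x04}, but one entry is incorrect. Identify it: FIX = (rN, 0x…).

[0] flags=0000 → (cmp)
[1] flags=0000 VC?T → r0=0x51
[2] flags=0000 VS?F → skip
[3] flags=0000 PL?T → r0=0x0d
[4] flags=0000 → (cmp)
[5] flags=0000 HI?F → skip
[6] flags=0000 EQ?F → skip
[7] flags=0000 CC?T → r0=0x3a
[8] flags=0010 → (cmp)
[9] flags=0010 MI?F → skip
[10] flags=0010 MI?F → skip
[11] flags=0010 VS?F → skip

FIX = (r1, 0x95)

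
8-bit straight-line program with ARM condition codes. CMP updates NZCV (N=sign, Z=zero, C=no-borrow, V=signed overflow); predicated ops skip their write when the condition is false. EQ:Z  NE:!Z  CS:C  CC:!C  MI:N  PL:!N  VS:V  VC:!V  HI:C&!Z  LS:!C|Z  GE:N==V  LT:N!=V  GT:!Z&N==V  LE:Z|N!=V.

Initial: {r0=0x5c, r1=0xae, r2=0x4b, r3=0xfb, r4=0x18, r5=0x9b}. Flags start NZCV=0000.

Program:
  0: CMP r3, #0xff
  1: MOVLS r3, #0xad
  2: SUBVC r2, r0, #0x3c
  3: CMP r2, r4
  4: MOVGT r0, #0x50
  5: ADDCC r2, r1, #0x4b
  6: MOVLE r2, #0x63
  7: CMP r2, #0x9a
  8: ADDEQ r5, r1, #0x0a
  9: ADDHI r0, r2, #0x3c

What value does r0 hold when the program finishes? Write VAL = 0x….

VAL = 0x50

[0] flags=1000 → (cmp)
[1] flags=1000 LS?T → r3=0xad
[2] flags=1000 VC?T → r2=0x20
[3] flags=0010 → (cmp)
[4] flags=0010 GT?T → r0=0x50
[5] flags=0010 CC?F → skip
[6] flags=0010 LE?F → skip
[7] flags=1001 → (cmp)
[8] flags=1001 EQ?F → skip
[9] flags=1001 HI?F → skip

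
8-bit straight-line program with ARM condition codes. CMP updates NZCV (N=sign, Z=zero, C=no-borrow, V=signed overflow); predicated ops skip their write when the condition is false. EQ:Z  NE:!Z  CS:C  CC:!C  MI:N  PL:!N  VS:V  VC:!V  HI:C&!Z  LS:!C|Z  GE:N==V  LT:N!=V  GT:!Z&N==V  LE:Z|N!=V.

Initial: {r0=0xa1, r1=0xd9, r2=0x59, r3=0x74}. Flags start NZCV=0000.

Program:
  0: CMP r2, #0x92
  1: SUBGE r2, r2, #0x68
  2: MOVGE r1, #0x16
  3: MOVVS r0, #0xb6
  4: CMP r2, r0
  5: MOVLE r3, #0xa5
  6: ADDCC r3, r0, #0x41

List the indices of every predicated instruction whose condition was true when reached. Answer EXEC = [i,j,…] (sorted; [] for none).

[0] flags=1001 → (cmp)
[1] flags=1001 GE?T → r2=0xf1
[2] flags=1001 GE?T → r1=0x16
[3] flags=1001 VS?T → r0=0xb6
[4] flags=0010 → (cmp)
[5] flags=0010 LE?F → skip
[6] flags=0010 CC?F → skip

EXEC = [1,2,3]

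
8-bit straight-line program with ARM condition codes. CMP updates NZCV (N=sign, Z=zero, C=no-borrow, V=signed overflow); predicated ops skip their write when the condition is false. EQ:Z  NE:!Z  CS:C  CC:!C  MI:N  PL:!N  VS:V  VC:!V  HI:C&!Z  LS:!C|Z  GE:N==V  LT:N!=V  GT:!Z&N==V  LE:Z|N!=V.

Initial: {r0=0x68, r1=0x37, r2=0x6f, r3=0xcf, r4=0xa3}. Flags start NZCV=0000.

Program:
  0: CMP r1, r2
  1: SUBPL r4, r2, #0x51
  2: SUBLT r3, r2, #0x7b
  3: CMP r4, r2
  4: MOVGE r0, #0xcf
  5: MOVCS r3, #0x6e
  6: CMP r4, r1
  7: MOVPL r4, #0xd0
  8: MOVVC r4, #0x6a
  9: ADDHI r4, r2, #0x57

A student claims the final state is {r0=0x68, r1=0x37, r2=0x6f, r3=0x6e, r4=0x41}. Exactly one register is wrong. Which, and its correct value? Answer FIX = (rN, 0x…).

FIX = (r4, 0xc6)

[0] flags=1000 → (cmp)
[1] flags=1000 PL?F → skip
[2] flags=1000 LT?T → r3=0xf4
[3] flags=0011 → (cmp)
[4] flags=0011 GE?F → skip
[5] flags=0011 CS?T → r3=0x6e
[6] flags=0011 → (cmp)
[7] flags=0011 PL?T → r4=0xd0
[8] flags=0011 VC?F → skip
[9] flags=0011 HI?T → r4=0xc6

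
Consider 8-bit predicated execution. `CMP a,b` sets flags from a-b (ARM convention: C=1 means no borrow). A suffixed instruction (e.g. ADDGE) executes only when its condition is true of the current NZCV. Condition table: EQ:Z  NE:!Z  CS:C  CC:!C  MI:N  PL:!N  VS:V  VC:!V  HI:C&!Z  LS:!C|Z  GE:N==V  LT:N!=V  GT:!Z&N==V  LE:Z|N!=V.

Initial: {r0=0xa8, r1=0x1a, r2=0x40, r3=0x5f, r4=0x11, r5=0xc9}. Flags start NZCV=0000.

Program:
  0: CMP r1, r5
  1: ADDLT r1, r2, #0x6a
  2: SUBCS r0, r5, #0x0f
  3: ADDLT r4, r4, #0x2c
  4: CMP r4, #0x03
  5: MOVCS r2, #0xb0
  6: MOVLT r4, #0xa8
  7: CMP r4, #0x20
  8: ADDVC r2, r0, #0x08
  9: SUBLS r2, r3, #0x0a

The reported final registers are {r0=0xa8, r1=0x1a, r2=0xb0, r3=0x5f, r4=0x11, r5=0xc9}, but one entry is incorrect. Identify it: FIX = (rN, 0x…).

0: ✓ CMP  NZCV=0000
1: · ADDLT
2: · SUBCS
3: · ADDLT
4: ✓ CMP  NZCV=0010
5: ✓ MOVCS  r2←0xb0
6: · MOVLT
7: ✓ CMP  NZCV=1000
8: ✓ ADDVC  r2←0xb0
9: ✓ SUBLS  r2←0x55

FIX = (r2, 0x55)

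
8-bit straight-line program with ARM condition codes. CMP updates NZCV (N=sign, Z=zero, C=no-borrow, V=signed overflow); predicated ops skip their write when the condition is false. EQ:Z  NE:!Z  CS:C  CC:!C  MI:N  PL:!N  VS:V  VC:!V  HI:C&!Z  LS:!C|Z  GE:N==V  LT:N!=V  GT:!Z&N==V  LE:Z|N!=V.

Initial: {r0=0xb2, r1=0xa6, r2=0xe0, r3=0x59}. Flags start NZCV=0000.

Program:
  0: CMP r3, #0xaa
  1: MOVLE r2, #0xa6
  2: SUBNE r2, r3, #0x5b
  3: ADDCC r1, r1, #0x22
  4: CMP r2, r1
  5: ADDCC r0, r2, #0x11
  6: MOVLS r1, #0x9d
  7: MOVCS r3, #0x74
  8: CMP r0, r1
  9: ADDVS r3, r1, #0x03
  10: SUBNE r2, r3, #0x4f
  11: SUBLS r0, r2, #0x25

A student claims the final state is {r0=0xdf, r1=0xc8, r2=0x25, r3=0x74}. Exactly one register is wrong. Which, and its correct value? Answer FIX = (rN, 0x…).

0: ✓ CMP  NZCV=1001
1: · MOVLE
2: ✓ SUBNE  r2←0xfe
3: ✓ ADDCC  r1←0xc8
4: ✓ CMP  NZCV=0010
5: · ADDCC
6: · MOVLS
7: ✓ MOVCS  r3←0x74
8: ✓ CMP  NZCV=1000
9: · ADDVS
10: ✓ SUBNE  r2←0x25
11: ✓ SUBLS  r0←0x00

FIX = (r0, 0x00)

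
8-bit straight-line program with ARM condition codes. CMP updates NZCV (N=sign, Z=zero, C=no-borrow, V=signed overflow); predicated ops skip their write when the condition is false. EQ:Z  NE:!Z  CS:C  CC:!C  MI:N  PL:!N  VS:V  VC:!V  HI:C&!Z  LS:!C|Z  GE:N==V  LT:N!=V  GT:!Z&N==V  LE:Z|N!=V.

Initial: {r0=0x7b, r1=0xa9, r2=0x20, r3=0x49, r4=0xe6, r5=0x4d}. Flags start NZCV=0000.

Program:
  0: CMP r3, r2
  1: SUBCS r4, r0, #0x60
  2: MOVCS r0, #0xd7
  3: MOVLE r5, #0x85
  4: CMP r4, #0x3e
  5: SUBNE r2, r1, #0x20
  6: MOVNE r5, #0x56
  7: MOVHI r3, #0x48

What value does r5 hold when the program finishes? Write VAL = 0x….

[0] flags=0010 → (cmp)
[1] flags=0010 CS?T → r4=0x1b
[2] flags=0010 CS?T → r0=0xd7
[3] flags=0010 LE?F → skip
[4] flags=1000 → (cmp)
[5] flags=1000 NE?T → r2=0x89
[6] flags=1000 NE?T → r5=0x56
[7] flags=1000 HI?F → skip

VAL = 0x56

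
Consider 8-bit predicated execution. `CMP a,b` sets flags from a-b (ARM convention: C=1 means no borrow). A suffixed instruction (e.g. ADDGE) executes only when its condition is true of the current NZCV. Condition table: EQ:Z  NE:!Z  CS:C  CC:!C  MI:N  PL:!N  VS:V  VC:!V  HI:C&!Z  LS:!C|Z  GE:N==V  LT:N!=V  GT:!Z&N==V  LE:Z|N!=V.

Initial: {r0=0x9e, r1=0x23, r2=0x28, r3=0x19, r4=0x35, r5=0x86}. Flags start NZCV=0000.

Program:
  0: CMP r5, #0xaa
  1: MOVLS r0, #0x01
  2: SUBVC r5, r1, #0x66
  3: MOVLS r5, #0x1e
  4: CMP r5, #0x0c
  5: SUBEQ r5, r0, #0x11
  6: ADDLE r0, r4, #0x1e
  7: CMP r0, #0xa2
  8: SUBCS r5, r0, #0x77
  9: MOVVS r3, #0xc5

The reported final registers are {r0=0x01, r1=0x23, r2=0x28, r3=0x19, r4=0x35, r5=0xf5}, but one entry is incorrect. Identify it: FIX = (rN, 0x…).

FIX = (r5, 0x1e)

0: ✓ CMP  NZCV=1000
1: ✓ MOVLS  r0←0x01
2: ✓ SUBVC  r5←0xbd
3: ✓ MOVLS  r5←0x1e
4: ✓ CMP  NZCV=0010
5: · SUBEQ
6: · ADDLE
7: ✓ CMP  NZCV=0000
8: · SUBCS
9: · MOVVS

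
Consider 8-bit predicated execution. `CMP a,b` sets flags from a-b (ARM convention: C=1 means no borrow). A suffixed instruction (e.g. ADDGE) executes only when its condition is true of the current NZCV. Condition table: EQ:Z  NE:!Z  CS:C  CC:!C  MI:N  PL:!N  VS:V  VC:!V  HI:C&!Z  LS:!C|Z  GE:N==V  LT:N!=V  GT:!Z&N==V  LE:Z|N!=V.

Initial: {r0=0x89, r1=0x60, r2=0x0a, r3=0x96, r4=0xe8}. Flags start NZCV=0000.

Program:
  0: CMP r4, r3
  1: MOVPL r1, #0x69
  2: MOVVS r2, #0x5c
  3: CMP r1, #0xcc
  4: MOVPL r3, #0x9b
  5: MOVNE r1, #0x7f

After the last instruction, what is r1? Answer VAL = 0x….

0: ✓ CMP  NZCV=0010
1: ✓ MOVPL  r1←0x69
2: · MOVVS
3: ✓ CMP  NZCV=1001
4: · MOVPL
5: ✓ MOVNE  r1←0x7f

VAL = 0x7f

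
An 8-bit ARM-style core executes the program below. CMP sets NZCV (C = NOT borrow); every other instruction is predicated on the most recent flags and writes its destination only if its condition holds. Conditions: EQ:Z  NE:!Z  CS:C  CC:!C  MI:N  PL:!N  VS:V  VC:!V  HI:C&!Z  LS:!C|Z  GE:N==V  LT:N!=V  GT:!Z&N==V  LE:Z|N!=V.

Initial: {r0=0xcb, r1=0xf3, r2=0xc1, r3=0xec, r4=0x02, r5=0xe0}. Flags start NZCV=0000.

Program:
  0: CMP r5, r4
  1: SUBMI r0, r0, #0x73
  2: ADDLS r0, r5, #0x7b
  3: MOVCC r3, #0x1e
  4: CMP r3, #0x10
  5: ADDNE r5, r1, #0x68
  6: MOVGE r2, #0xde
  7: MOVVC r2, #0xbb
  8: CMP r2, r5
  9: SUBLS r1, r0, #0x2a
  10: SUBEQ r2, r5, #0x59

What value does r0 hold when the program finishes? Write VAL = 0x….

VAL = 0x58

0: ✓ CMP  NZCV=1010
1: ✓ SUBMI  r0←0x58
2: · ADDLS
3: · MOVCC
4: ✓ CMP  NZCV=1010
5: ✓ ADDNE  r5←0x5b
6: · MOVGE
7: ✓ MOVVC  r2←0xbb
8: ✓ CMP  NZCV=0011
9: · SUBLS
10: · SUBEQ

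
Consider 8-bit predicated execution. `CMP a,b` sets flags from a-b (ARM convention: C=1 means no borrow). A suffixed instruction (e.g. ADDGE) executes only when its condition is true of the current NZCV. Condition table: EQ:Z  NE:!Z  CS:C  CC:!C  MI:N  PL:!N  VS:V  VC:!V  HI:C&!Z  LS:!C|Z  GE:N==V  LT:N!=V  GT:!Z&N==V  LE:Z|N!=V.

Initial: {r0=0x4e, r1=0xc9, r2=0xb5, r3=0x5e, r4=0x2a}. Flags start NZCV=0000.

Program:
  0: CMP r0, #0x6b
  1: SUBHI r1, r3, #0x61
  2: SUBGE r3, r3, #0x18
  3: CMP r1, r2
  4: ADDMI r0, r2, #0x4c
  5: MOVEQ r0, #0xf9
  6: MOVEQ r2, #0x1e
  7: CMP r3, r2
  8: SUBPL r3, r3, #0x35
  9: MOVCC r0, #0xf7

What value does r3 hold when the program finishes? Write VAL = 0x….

VAL = 0x5e

[0] flags=1000 → (cmp)
[1] flags=1000 HI?F → skip
[2] flags=1000 GE?F → skip
[3] flags=0010 → (cmp)
[4] flags=0010 MI?F → skip
[5] flags=0010 EQ?F → skip
[6] flags=0010 EQ?F → skip
[7] flags=1001 → (cmp)
[8] flags=1001 PL?F → skip
[9] flags=1001 CC?T → r0=0xf7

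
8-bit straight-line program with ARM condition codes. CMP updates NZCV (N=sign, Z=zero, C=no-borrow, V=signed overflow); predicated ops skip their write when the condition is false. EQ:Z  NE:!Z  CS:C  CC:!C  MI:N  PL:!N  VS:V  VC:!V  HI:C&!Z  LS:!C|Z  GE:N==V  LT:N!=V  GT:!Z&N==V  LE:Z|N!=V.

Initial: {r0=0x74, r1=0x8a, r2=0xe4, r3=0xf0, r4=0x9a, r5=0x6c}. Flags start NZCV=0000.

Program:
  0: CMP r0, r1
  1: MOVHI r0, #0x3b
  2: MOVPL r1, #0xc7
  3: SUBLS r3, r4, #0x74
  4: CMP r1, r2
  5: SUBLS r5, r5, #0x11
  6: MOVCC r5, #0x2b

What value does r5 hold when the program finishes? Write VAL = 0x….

VAL = 0x2b

[0] flags=1001 → (cmp)
[1] flags=1001 HI?F → skip
[2] flags=1001 PL?F → skip
[3] flags=1001 LS?T → r3=0x26
[4] flags=1000 → (cmp)
[5] flags=1000 LS?T → r5=0x5b
[6] flags=1000 CC?T → r5=0x2b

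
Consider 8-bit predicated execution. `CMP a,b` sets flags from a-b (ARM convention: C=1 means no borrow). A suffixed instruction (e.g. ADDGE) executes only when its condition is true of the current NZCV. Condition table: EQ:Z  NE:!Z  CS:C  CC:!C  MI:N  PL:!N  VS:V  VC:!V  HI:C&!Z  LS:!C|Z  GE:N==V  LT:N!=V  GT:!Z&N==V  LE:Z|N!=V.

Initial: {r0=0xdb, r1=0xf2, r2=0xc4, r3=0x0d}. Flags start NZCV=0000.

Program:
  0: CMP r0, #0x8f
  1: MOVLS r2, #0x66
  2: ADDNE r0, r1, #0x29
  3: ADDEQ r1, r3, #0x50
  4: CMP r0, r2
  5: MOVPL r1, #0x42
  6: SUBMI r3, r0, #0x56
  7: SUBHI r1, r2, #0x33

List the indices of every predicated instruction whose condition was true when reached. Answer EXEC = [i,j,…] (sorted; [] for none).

EXEC = [2,5]

0: ✓ CMP  NZCV=0010
1: · MOVLS
2: ✓ ADDNE  r0←0x1b
3: · ADDEQ
4: ✓ CMP  NZCV=0000
5: ✓ MOVPL  r1←0x42
6: · SUBMI
7: · SUBHI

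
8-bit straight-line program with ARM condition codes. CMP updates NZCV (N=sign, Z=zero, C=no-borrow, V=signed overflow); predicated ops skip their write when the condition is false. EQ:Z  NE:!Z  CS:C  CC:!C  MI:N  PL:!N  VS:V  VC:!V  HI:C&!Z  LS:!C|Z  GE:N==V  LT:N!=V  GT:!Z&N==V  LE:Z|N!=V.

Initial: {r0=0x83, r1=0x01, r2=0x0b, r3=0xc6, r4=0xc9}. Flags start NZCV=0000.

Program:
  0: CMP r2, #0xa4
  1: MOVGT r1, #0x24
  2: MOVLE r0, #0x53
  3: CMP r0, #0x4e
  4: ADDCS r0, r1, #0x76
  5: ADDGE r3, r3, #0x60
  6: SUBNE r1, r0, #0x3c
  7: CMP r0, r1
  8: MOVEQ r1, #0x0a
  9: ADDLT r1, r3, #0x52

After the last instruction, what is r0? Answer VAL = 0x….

0: ✓ CMP  NZCV=0000
1: ✓ MOVGT  r1←0x24
2: · MOVLE
3: ✓ CMP  NZCV=0011
4: ✓ ADDCS  r0←0x9a
5: · ADDGE
6: ✓ SUBNE  r1←0x5e
7: ✓ CMP  NZCV=0011
8: · MOVEQ
9: ✓ ADDLT  r1←0x18

VAL = 0x9a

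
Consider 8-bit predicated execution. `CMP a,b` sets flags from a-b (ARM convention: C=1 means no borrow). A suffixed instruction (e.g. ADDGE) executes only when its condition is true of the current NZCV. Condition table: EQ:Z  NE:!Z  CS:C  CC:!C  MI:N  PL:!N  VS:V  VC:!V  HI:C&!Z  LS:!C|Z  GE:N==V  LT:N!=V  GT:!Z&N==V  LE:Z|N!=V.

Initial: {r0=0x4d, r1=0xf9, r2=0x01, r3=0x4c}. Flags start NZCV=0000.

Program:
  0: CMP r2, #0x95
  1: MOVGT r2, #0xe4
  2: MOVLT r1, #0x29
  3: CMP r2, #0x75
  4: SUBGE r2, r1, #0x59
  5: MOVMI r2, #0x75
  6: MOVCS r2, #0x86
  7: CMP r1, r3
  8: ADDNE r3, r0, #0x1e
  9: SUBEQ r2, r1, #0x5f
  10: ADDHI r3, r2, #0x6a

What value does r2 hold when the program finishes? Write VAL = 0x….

0: ✓ CMP  NZCV=0000
1: ✓ MOVGT  r2←0xe4
2: · MOVLT
3: ✓ CMP  NZCV=0011
4: · SUBGE
5: · MOVMI
6: ✓ MOVCS  r2←0x86
7: ✓ CMP  NZCV=1010
8: ✓ ADDNE  r3←0x6b
9: · SUBEQ
10: ✓ ADDHI  r3←0xf0

VAL = 0x86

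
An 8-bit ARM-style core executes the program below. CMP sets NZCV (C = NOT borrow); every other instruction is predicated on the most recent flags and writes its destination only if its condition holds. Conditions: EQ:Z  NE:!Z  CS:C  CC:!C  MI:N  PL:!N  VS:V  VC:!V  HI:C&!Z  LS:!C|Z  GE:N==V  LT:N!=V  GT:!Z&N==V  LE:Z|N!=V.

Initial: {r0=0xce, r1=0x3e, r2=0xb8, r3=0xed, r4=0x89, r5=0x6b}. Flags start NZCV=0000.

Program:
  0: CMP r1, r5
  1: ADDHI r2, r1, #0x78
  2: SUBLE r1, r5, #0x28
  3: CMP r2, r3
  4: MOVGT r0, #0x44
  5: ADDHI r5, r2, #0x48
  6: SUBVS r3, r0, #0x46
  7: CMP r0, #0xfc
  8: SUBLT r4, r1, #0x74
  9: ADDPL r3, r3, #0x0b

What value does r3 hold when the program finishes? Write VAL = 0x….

VAL = 0xed

0: ✓ CMP  NZCV=1000
1: · ADDHI
2: ✓ SUBLE  r1←0x43
3: ✓ CMP  NZCV=1000
4: · MOVGT
5: · ADDHI
6: · SUBVS
7: ✓ CMP  NZCV=1000
8: ✓ SUBLT  r4←0xcf
9: · ADDPL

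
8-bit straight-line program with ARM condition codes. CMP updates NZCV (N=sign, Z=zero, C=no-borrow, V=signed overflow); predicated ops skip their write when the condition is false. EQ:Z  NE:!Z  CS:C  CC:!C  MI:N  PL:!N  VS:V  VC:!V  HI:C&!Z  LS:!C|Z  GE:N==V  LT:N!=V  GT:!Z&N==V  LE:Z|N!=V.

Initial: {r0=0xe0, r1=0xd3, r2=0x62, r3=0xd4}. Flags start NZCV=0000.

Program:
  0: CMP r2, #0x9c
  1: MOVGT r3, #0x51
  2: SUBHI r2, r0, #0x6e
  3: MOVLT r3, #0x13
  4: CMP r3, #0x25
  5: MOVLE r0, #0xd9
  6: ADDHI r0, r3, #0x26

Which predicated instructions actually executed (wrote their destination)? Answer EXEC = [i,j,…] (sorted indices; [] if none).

EXEC = [1,6]

[0] flags=1001 → (cmp)
[1] flags=1001 GT?T → r3=0x51
[2] flags=1001 HI?F → skip
[3] flags=1001 LT?F → skip
[4] flags=0010 → (cmp)
[5] flags=0010 LE?F → skip
[6] flags=0010 HI?T → r0=0x77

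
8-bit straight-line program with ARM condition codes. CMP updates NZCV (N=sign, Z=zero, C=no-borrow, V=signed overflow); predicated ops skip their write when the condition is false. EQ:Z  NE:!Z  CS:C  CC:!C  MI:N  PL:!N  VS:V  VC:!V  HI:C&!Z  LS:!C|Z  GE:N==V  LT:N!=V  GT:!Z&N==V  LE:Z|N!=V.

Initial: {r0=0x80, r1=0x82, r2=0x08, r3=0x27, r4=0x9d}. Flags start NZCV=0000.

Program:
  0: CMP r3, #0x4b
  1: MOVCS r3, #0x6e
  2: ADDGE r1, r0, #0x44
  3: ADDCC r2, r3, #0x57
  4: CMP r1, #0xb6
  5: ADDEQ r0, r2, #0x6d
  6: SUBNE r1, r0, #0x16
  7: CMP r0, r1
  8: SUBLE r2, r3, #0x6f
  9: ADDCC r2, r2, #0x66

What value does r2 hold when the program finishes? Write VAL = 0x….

0: ✓ CMP  NZCV=1000
1: · MOVCS
2: · ADDGE
3: ✓ ADDCC  r2←0x7e
4: ✓ CMP  NZCV=1000
5: · ADDEQ
6: ✓ SUBNE  r1←0x6a
7: ✓ CMP  NZCV=0011
8: ✓ SUBLE  r2←0xb8
9: · ADDCC

VAL = 0xb8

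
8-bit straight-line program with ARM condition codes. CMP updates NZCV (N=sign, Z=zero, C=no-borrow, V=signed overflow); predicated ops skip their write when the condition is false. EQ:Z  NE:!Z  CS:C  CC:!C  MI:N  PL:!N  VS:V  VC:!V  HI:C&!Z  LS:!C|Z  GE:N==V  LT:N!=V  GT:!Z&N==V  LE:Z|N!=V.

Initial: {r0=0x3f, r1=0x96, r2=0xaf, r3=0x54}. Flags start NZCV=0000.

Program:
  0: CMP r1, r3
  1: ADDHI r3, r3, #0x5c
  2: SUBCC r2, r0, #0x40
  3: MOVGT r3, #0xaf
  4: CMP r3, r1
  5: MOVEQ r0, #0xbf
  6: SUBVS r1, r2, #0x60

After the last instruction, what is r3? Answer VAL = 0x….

[0] flags=0011 → (cmp)
[1] flags=0011 HI?T → r3=0xb0
[2] flags=0011 CC?F → skip
[3] flags=0011 GT?F → skip
[4] flags=0010 → (cmp)
[5] flags=0010 EQ?F → skip
[6] flags=0010 VS?F → skip

VAL = 0xb0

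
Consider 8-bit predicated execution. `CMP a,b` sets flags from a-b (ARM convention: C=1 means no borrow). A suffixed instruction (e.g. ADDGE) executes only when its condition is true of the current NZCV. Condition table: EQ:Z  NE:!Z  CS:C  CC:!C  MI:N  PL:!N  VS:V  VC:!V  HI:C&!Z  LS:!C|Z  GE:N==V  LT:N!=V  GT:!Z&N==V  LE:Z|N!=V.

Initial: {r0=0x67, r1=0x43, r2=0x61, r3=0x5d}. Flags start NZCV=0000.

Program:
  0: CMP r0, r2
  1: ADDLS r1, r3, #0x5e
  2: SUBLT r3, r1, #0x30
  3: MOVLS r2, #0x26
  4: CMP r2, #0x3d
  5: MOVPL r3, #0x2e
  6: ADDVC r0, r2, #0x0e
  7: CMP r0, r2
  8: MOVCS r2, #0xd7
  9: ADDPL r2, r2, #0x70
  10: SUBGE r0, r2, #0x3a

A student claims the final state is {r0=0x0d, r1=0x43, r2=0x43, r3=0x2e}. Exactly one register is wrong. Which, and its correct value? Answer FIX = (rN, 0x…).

FIX = (r2, 0x47)

0: ✓ CMP  NZCV=0010
1: · ADDLS
2: · SUBLT
3: · MOVLS
4: ✓ CMP  NZCV=0010
5: ✓ MOVPL  r3←0x2e
6: ✓ ADDVC  r0←0x6f
7: ✓ CMP  NZCV=0010
8: ✓ MOVCS  r2←0xd7
9: ✓ ADDPL  r2←0x47
10: ✓ SUBGE  r0←0x0d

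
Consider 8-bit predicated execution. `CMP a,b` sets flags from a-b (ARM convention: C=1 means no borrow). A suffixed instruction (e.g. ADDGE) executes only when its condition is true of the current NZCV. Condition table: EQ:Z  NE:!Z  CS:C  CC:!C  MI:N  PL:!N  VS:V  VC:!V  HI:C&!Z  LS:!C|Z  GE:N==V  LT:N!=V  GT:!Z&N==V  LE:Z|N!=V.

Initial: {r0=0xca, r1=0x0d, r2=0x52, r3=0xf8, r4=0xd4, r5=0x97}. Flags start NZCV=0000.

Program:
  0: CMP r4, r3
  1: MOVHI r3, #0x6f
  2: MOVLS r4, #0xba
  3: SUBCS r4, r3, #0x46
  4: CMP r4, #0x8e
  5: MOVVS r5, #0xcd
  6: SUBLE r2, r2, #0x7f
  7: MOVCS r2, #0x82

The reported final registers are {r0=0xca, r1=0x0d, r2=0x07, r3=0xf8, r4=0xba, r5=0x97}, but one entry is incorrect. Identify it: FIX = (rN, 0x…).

FIX = (r2, 0x82)

0: ✓ CMP  NZCV=1000
1: · MOVHI
2: ✓ MOVLS  r4←0xba
3: · SUBCS
4: ✓ CMP  NZCV=0010
5: · MOVVS
6: · SUBLE
7: ✓ MOVCS  r2←0x82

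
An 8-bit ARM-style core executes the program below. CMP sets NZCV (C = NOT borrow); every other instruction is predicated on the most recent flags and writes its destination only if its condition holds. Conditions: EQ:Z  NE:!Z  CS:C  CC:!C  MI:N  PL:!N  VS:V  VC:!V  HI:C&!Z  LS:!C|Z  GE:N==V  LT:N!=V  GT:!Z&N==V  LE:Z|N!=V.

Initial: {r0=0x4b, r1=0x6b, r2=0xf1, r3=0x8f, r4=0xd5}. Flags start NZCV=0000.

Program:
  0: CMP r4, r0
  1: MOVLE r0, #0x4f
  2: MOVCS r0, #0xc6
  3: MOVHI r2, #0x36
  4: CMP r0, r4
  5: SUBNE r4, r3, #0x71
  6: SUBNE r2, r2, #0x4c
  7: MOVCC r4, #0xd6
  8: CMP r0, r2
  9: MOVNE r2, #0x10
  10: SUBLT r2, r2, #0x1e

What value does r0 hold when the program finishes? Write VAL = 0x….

VAL = 0xc6

0: ✓ CMP  NZCV=1010
1: ✓ MOVLE  r0←0x4f
2: ✓ MOVCS  r0←0xc6
3: ✓ MOVHI  r2←0x36
4: ✓ CMP  NZCV=1000
5: ✓ SUBNE  r4←0x1e
6: ✓ SUBNE  r2←0xea
7: ✓ MOVCC  r4←0xd6
8: ✓ CMP  NZCV=1000
9: ✓ MOVNE  r2←0x10
10: ✓ SUBLT  r2←0xf2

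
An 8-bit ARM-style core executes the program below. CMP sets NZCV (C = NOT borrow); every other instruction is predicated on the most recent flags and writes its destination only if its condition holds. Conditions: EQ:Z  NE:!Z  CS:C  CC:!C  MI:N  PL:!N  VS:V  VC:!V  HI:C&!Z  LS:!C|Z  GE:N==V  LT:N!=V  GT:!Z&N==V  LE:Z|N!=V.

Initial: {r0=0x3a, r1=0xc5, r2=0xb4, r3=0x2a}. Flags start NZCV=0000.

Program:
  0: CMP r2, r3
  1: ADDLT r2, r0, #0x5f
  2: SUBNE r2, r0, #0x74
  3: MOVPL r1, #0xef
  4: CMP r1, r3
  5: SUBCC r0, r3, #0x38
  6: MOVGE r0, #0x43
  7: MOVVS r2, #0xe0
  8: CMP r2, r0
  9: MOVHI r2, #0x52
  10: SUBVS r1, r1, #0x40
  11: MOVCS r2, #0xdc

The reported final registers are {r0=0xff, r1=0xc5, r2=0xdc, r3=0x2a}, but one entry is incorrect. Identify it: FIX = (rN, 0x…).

FIX = (r0, 0x3a)

[0] flags=1010 → (cmp)
[1] flags=1010 LT?T → r2=0x99
[2] flags=1010 NE?T → r2=0xc6
[3] flags=1010 PL?F → skip
[4] flags=1010 → (cmp)
[5] flags=1010 CC?F → skip
[6] flags=1010 GE?F → skip
[7] flags=1010 VS?F → skip
[8] flags=1010 → (cmp)
[9] flags=1010 HI?T → r2=0x52
[10] flags=1010 VS?F → skip
[11] flags=1010 CS?T → r2=0xdc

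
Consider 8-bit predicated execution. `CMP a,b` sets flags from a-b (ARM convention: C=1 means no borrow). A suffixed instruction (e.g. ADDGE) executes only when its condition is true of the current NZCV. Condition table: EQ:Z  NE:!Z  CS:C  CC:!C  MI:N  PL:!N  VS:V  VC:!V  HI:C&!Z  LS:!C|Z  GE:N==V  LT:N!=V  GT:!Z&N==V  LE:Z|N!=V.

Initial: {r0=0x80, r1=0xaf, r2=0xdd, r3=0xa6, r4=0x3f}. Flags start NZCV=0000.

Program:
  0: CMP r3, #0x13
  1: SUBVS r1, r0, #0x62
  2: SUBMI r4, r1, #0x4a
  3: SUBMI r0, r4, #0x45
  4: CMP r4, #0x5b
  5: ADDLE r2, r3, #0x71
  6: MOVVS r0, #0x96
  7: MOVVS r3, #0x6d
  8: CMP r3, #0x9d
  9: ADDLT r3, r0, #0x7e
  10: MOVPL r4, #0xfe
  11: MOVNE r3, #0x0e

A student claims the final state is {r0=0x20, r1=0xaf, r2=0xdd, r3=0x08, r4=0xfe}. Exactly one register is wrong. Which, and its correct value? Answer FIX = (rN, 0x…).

0: ✓ CMP  NZCV=1010
1: · SUBVS
2: ✓ SUBMI  r4←0x65
3: ✓ SUBMI  r0←0x20
4: ✓ CMP  NZCV=0010
5: · ADDLE
6: · MOVVS
7: · MOVVS
8: ✓ CMP  NZCV=0010
9: · ADDLT
10: ✓ MOVPL  r4←0xfe
11: ✓ MOVNE  r3←0x0e

FIX = (r3, 0x0e)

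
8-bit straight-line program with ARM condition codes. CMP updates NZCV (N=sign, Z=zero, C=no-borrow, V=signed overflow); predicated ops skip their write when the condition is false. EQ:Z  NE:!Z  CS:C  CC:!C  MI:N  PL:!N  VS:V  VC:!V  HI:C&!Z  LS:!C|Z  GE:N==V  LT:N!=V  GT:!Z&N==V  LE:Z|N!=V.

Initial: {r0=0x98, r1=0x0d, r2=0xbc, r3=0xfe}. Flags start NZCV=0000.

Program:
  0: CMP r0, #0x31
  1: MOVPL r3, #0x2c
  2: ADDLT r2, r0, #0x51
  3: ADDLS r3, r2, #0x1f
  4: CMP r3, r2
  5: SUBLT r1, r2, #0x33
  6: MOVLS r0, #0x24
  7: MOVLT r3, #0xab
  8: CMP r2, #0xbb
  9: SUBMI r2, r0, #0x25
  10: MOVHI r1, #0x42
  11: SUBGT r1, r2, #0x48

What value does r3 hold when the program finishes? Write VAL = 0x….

0: ✓ CMP  NZCV=0011
1: ✓ MOVPL  r3←0x2c
2: ✓ ADDLT  r2←0xe9
3: · ADDLS
4: ✓ CMP  NZCV=0000
5: · SUBLT
6: ✓ MOVLS  r0←0x24
7: · MOVLT
8: ✓ CMP  NZCV=0010
9: · SUBMI
10: ✓ MOVHI  r1←0x42
11: ✓ SUBGT  r1←0xa1

VAL = 0x2c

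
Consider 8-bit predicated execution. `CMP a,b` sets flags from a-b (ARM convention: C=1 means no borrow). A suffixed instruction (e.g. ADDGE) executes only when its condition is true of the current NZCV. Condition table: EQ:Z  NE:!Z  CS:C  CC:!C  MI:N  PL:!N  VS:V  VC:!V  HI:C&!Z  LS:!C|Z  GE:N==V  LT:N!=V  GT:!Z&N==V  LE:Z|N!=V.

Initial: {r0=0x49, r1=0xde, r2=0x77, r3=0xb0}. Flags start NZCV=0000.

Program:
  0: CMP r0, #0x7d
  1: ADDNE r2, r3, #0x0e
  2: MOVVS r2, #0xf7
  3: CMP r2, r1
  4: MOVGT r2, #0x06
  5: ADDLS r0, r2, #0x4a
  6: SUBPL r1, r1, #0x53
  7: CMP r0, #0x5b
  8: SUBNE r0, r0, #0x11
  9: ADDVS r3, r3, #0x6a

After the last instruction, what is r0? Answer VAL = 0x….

VAL = 0xf7

[0] flags=1000 → (cmp)
[1] flags=1000 NE?T → r2=0xbe
[2] flags=1000 VS?F → skip
[3] flags=1000 → (cmp)
[4] flags=1000 GT?F → skip
[5] flags=1000 LS?T → r0=0x08
[6] flags=1000 PL?F → skip
[7] flags=1000 → (cmp)
[8] flags=1000 NE?T → r0=0xf7
[9] flags=1000 VS?F → skip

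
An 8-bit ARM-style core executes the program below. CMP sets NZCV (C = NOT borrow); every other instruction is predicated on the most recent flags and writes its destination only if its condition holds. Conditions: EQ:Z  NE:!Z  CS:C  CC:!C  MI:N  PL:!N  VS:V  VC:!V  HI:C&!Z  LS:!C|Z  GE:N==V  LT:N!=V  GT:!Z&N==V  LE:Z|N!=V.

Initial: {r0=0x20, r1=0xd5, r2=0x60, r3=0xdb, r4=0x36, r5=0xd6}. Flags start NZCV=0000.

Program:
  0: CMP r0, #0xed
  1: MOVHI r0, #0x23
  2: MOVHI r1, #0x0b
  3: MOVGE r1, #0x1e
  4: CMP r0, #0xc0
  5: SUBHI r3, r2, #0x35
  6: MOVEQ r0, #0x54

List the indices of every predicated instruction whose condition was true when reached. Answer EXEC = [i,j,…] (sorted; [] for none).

EXEC = [3]

0: ✓ CMP  NZCV=0000
1: · MOVHI
2: · MOVHI
3: ✓ MOVGE  r1←0x1e
4: ✓ CMP  NZCV=0000
5: · SUBHI
6: · MOVEQ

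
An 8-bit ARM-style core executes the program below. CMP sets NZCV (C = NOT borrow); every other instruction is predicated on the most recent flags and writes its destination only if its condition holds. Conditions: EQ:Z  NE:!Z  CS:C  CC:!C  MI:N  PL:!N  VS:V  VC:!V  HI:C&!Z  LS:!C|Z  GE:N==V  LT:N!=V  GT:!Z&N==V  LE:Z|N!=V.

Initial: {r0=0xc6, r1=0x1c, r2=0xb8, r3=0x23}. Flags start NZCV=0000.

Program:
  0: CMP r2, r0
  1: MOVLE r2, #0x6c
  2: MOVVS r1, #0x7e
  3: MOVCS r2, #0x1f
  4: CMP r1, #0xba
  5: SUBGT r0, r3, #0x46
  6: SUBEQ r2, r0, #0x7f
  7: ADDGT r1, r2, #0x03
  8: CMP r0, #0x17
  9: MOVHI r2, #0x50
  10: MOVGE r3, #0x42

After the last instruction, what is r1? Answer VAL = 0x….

[0] flags=1000 → (cmp)
[1] flags=1000 LE?T → r2=0x6c
[2] flags=1000 VS?F → skip
[3] flags=1000 CS?F → skip
[4] flags=0000 → (cmp)
[5] flags=0000 GT?T → r0=0xdd
[6] flags=0000 EQ?F → skip
[7] flags=0000 GT?T → r1=0x6f
[8] flags=1010 → (cmp)
[9] flags=1010 HI?T → r2=0x50
[10] flags=1010 GE?F → skip

VAL = 0x6f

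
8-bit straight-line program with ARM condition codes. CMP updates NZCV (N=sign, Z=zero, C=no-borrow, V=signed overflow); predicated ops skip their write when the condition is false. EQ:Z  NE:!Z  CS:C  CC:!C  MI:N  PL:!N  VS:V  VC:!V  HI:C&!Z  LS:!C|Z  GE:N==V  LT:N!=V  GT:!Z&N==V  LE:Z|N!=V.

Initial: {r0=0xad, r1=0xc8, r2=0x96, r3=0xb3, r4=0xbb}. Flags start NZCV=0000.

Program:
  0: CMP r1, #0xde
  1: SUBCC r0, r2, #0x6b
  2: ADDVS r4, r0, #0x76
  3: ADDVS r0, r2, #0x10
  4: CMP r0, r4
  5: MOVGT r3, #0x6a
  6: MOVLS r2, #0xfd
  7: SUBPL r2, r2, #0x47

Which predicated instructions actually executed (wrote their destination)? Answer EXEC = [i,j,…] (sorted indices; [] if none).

[0] flags=1000 → (cmp)
[1] flags=1000 CC?T → r0=0x2b
[2] flags=1000 VS?F → skip
[3] flags=1000 VS?F → skip
[4] flags=0000 → (cmp)
[5] flags=0000 GT?T → r3=0x6a
[6] flags=0000 LS?T → r2=0xfd
[7] flags=0000 PL?T → r2=0xb6

EXEC = [1,5,6,7]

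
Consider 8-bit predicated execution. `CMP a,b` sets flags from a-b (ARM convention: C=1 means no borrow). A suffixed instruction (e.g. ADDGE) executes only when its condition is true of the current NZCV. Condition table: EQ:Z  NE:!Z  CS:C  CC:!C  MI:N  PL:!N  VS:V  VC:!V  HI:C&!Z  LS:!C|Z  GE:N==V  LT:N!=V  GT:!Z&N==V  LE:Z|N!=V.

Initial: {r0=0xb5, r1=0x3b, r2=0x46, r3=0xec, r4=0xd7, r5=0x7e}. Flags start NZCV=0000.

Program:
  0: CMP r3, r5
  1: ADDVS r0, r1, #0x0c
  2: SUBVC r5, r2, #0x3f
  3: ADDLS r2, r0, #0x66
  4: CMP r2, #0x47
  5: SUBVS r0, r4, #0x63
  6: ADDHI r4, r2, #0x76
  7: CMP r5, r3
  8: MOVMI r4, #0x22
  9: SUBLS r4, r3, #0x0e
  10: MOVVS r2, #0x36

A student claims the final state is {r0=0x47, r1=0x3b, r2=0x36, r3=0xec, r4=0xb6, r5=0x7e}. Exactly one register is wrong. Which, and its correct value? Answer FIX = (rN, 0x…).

0: ✓ CMP  NZCV=0011
1: ✓ ADDVS  r0←0x47
2: · SUBVC
3: · ADDLS
4: ✓ CMP  NZCV=1000
5: · SUBVS
6: · ADDHI
7: ✓ CMP  NZCV=1001
8: ✓ MOVMI  r4←0x22
9: ✓ SUBLS  r4←0xde
10: ✓ MOVVS  r2←0x36

FIX = (r4, 0xde)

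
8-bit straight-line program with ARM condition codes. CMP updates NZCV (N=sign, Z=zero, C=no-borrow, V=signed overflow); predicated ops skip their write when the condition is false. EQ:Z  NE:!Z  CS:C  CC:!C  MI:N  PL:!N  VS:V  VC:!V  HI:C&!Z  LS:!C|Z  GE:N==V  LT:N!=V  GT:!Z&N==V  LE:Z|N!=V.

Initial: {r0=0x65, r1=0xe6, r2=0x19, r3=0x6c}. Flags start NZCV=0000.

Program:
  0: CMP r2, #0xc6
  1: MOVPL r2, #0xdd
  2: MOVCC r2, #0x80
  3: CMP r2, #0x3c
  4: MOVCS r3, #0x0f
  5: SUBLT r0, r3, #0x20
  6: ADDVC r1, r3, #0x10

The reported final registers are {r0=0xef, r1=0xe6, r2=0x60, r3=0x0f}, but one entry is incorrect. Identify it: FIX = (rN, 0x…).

FIX = (r2, 0x80)

[0] flags=0000 → (cmp)
[1] flags=0000 PL?T → r2=0xdd
[2] flags=0000 CC?T → r2=0x80
[3] flags=0011 → (cmp)
[4] flags=0011 CS?T → r3=0x0f
[5] flags=0011 LT?T → r0=0xef
[6] flags=0011 VC?F → skip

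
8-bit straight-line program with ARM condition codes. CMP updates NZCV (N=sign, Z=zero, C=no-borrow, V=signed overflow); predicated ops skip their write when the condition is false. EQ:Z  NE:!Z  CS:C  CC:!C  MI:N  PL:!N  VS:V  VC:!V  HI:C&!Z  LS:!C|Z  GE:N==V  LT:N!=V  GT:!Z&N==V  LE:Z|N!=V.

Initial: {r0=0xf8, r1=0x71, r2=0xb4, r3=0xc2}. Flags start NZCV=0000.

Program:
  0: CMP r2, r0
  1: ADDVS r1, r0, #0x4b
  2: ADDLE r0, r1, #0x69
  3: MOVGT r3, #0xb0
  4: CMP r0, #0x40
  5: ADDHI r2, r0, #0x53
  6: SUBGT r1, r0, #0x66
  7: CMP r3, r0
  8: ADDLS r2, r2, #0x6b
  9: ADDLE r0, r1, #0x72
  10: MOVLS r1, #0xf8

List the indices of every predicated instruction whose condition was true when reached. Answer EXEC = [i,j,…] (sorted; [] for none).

EXEC = [2,5,8,9,10]

0: ✓ CMP  NZCV=1000
1: · ADDVS
2: ✓ ADDLE  r0←0xda
3: · MOVGT
4: ✓ CMP  NZCV=1010
5: ✓ ADDHI  r2←0x2d
6: · SUBGT
7: ✓ CMP  NZCV=1000
8: ✓ ADDLS  r2←0x98
9: ✓ ADDLE  r0←0xe3
10: ✓ MOVLS  r1←0xf8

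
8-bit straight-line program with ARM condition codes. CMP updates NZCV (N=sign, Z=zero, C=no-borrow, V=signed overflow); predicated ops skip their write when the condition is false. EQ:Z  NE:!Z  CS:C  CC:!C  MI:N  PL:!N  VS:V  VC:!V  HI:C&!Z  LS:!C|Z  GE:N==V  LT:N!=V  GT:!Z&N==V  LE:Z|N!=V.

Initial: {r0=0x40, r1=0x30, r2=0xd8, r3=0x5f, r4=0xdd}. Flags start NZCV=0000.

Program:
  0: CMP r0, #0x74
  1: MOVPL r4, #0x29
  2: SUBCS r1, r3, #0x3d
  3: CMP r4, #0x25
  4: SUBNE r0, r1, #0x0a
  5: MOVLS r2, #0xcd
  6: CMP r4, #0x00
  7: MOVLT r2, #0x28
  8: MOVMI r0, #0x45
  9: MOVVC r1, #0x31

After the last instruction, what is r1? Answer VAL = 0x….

VAL = 0x31

0: ✓ CMP  NZCV=1000
1: · MOVPL
2: · SUBCS
3: ✓ CMP  NZCV=1010
4: ✓ SUBNE  r0←0x26
5: · MOVLS
6: ✓ CMP  NZCV=1010
7: ✓ MOVLT  r2←0x28
8: ✓ MOVMI  r0←0x45
9: ✓ MOVVC  r1←0x31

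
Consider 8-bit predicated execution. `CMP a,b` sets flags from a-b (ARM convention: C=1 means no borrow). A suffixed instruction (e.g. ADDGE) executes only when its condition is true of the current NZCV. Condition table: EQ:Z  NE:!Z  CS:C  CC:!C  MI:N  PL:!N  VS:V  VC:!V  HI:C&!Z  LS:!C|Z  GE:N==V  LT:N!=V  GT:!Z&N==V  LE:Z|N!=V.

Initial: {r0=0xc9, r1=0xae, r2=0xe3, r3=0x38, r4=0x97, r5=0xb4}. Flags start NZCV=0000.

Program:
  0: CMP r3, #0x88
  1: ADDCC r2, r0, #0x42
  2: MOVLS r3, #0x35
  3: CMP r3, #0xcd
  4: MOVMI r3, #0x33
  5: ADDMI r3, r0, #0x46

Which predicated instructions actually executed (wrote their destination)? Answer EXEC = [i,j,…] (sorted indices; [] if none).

EXEC = [1,2]

0: ✓ CMP  NZCV=1001
1: ✓ ADDCC  r2←0x0b
2: ✓ MOVLS  r3←0x35
3: ✓ CMP  NZCV=0000
4: · MOVMI
5: · ADDMI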